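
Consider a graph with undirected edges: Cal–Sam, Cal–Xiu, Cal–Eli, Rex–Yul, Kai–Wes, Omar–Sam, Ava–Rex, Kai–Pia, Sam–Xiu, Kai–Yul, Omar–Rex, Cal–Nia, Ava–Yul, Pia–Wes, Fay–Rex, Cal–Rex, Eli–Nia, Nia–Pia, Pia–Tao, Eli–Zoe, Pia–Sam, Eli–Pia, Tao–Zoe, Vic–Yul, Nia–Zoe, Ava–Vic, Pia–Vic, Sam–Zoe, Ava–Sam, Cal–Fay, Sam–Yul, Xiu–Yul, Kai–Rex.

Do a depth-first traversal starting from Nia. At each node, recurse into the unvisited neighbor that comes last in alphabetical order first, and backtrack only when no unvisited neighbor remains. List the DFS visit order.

Visit Nia
Nia → Zoe
Zoe → Tao
Tao → Pia
Pia → Wes
Wes → Kai
Kai → Yul
Yul → Xiu
Xiu → Sam
Sam → Omar
Omar → Rex
Rex → Fay
Fay → Cal
Cal → Eli
Rex → Ava
Ava → Vic

Nia, Zoe, Tao, Pia, Wes, Kai, Yul, Xiu, Sam, Omar, Rex, Fay, Cal, Eli, Ava, Vic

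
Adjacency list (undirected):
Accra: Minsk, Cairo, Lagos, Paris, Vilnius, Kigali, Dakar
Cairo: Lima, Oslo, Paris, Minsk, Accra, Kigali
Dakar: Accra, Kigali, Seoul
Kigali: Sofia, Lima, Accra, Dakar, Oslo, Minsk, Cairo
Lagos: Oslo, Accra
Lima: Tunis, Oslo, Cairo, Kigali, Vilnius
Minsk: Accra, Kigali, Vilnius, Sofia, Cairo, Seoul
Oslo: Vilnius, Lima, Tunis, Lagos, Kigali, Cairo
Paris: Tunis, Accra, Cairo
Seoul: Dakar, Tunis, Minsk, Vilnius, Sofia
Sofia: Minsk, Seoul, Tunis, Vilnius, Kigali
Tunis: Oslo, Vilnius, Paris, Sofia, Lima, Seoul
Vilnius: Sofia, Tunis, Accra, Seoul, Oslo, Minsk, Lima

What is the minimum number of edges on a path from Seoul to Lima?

Level 0: Seoul
Level 1: Dakar, Minsk, Sofia, Tunis, Vilnius
Level 2: Accra, Cairo, Kigali, Lima, Oslo, Paris
Level 3: Lagos
Lima first appears at level 2.

2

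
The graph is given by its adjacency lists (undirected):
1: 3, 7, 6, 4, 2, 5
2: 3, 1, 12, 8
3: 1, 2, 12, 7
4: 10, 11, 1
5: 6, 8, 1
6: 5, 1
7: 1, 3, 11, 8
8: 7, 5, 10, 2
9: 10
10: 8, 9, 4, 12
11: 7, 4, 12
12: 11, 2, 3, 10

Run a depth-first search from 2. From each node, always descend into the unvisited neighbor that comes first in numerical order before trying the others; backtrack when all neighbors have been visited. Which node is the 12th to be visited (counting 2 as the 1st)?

9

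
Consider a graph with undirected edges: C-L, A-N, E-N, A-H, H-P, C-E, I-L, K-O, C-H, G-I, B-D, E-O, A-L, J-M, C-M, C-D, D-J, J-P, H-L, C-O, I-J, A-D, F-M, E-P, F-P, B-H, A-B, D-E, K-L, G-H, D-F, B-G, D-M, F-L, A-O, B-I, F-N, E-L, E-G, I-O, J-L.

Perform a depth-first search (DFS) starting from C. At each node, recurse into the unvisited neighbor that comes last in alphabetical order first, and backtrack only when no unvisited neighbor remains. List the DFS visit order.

C, O, K, L, J, P, H, G, I, B, D, M, F, N, E, A

Visit C
C → O
O → K
K → L
L → J
J → P
P → H
H → G
G → I
I → B
B → D
D → M
M → F
F → N
N → E
N → A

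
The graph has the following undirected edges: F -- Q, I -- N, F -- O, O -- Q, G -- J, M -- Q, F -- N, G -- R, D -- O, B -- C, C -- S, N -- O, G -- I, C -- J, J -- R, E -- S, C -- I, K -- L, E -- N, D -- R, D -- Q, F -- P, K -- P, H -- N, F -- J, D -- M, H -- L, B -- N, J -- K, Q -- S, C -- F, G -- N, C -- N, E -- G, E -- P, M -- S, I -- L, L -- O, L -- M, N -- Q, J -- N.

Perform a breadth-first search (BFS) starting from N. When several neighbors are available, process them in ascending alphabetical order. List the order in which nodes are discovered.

N -> B -> C -> E -> F -> G -> H -> I -> J -> O -> Q -> S -> P -> R -> L -> K -> D -> M

Visit N; enqueue B, C, E, F, G, H, I, J, O, Q → queue [B, C, E, F, G, H, I, J, O, Q]
Visit B → queue [C, E, F, G, H, I, J, O, Q]
Visit C; enqueue S → queue [E, F, G, H, I, J, O, Q, S]
Visit E; enqueue P → queue [F, G, H, I, J, O, Q, S, P]
Visit F → queue [G, H, I, J, O, Q, S, P]
Visit G; enqueue R → queue [H, I, J, O, Q, S, P, R]
Visit H; enqueue L → queue [I, J, O, Q, S, P, R, L]
Visit I → queue [J, O, Q, S, P, R, L]
Visit J; enqueue K → queue [O, Q, S, P, R, L, K]
Visit O; enqueue D → queue [Q, S, P, R, L, K, D]
Visit Q; enqueue M → queue [S, P, R, L, K, D, M]
Visit S → queue [P, R, L, K, D, M]
Visit P → queue [R, L, K, D, M]
Visit R → queue [L, K, D, M]
Visit L → queue [K, D, M]
Visit K → queue [D, M]
Visit D → queue [M]
Visit M → queue []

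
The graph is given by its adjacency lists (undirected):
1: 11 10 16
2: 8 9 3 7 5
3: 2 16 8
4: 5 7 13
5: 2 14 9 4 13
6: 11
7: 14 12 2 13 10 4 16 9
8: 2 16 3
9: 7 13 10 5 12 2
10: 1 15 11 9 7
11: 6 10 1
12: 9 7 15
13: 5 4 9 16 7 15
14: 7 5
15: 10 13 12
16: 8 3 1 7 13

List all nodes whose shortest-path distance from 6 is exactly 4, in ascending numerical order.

Level 0: 6
Level 1: 11
Level 2: 1, 10
Level 3: 7, 9, 15, 16
Level 4: 2, 3, 4, 5, 8, 12, 13, 14

2, 3, 4, 5, 8, 12, 13, 14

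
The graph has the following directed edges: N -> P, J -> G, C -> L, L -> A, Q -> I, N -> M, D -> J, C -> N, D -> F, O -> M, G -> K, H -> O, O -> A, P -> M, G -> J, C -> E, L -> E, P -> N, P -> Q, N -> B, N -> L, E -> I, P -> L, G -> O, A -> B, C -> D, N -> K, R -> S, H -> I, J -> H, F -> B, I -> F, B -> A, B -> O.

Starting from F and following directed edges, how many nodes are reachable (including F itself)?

5

BFS from F visits: F, B, A, O, M
Reachable nodes: 5 of 19 total.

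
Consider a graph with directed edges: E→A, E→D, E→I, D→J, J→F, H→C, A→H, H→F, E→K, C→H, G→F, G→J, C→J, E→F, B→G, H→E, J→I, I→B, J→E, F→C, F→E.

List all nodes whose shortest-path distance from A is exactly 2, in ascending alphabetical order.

Level 0: A
Level 1: H
Level 2: C, E, F
Level 3: D, I, J, K
Level 4: B
Level 5: G

C, E, F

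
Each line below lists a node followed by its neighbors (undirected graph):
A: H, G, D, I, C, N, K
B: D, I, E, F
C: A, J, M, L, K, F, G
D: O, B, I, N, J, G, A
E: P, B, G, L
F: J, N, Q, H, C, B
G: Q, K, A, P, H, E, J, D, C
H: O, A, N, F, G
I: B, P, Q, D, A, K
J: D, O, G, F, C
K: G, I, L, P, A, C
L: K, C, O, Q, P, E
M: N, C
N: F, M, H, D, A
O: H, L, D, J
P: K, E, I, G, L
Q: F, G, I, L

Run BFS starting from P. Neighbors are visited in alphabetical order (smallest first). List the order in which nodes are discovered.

Visit P; enqueue E, G, I, K, L → queue [E, G, I, K, L]
Visit E; enqueue B → queue [G, I, K, L, B]
Visit G; enqueue A, C, D, H, J, Q → queue [I, K, L, B, A, C, D, H, J, Q]
Visit I → queue [K, L, B, A, C, D, H, J, Q]
Visit K → queue [L, B, A, C, D, H, J, Q]
Visit L; enqueue O → queue [B, A, C, D, H, J, Q, O]
Visit B; enqueue F → queue [A, C, D, H, J, Q, O, F]
Visit A; enqueue N → queue [C, D, H, J, Q, O, F, N]
Visit C; enqueue M → queue [D, H, J, Q, O, F, N, M]
Visit D → queue [H, J, Q, O, F, N, M]
Visit H → queue [J, Q, O, F, N, M]
Visit J → queue [Q, O, F, N, M]
Visit Q → queue [O, F, N, M]
Visit O → queue [F, N, M]
Visit F → queue [N, M]
Visit N → queue [M]
Visit M → queue []

P -> E -> G -> I -> K -> L -> B -> A -> C -> D -> H -> J -> Q -> O -> F -> N -> M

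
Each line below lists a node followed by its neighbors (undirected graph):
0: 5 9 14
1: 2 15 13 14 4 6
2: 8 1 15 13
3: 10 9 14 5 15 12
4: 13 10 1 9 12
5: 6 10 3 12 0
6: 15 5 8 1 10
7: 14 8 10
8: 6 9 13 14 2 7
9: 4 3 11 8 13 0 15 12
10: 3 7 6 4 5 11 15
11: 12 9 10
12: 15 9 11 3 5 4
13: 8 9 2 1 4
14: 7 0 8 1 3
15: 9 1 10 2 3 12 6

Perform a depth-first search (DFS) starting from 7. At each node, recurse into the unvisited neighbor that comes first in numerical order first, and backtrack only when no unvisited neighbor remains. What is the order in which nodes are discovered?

7 → 8 → 2 → 1 → 4 → 9 → 0 → 5 → 3 → 10 → 6 → 15 → 12 → 11 → 14 → 13

Visit 7
7 → 8
8 → 2
2 → 1
1 → 4
4 → 9
9 → 0
0 → 5
5 → 3
3 → 10
10 → 6
6 → 15
15 → 12
12 → 11
3 → 14
9 → 13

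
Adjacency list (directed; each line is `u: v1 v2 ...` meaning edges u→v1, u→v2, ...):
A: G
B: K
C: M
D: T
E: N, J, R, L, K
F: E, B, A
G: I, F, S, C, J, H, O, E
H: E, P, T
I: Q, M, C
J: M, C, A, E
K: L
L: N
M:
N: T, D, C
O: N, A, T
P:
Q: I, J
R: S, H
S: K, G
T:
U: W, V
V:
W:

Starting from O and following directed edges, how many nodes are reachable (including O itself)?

BFS from O visits: O, N, A, T, D, C, G, M, I, F, S, J, H, E, Q, B, K, P, R, L
Reachable nodes: 20 of 23 total.

20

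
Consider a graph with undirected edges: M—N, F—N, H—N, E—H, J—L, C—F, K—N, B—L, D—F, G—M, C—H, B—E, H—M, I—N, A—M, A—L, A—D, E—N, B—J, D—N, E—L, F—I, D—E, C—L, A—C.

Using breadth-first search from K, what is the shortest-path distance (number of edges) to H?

2

Level 0: K
Level 1: N
Level 2: D, E, F, H, I, M
Level 3: A, B, C, G, L
Level 4: J
H first appears at level 2.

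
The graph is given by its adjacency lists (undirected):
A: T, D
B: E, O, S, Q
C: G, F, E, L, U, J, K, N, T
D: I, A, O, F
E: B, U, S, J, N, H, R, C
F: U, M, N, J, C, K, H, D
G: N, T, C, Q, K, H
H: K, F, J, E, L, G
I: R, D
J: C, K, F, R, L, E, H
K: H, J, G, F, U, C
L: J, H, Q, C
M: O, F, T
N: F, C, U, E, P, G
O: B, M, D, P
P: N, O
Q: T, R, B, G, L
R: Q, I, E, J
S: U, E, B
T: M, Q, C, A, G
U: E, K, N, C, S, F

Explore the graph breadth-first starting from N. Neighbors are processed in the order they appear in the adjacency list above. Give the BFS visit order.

Visit N; enqueue F, C, U, E, P, G → queue [F, C, U, E, P, G]
Visit F; enqueue M, J, K, H, D → queue [C, U, E, P, G, M, J, K, H, D]
Visit C; enqueue L, T → queue [U, E, P, G, M, J, K, H, D, L, T]
Visit U; enqueue S → queue [E, P, G, M, J, K, H, D, L, T, S]
Visit E; enqueue B, R → queue [P, G, M, J, K, H, D, L, T, S, B, R]
Visit P; enqueue O → queue [G, M, J, K, H, D, L, T, S, B, R, O]
Visit G; enqueue Q → queue [M, J, K, H, D, L, T, S, B, R, O, Q]
Visit M → queue [J, K, H, D, L, T, S, B, R, O, Q]
Visit J → queue [K, H, D, L, T, S, B, R, O, Q]
Visit K → queue [H, D, L, T, S, B, R, O, Q]
Visit H → queue [D, L, T, S, B, R, O, Q]
Visit D; enqueue I, A → queue [L, T, S, B, R, O, Q, I, A]
Visit L → queue [T, S, B, R, O, Q, I, A]
Visit T → queue [S, B, R, O, Q, I, A]
Visit S → queue [B, R, O, Q, I, A]
Visit B → queue [R, O, Q, I, A]
Visit R → queue [O, Q, I, A]
Visit O → queue [Q, I, A]
Visit Q → queue [I, A]
Visit I → queue [A]
Visit A → queue []

N, F, C, U, E, P, G, M, J, K, H, D, L, T, S, B, R, O, Q, I, A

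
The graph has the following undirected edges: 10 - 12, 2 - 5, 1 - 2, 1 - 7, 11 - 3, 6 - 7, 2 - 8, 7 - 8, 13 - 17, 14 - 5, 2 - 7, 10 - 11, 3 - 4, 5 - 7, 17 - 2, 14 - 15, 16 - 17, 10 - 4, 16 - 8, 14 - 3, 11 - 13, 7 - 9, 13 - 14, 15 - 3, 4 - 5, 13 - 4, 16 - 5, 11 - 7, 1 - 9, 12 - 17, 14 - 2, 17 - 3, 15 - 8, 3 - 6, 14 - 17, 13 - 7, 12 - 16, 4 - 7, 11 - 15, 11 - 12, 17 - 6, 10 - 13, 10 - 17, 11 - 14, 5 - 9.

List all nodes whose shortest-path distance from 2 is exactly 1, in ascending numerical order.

Level 0: 2
Level 1: 1, 5, 7, 8, 14, 17
Level 2: 3, 4, 6, 9, 10, 11, 12, 13, 15, 16

1, 5, 7, 8, 14, 17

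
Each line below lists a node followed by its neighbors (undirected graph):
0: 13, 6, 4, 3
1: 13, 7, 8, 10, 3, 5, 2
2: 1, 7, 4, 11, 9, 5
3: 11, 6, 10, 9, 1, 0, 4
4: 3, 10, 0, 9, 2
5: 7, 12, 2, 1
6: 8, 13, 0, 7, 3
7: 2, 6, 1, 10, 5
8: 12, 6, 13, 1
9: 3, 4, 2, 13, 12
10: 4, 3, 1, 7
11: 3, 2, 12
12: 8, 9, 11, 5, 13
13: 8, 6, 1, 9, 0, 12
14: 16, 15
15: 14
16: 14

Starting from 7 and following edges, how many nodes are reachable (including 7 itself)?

BFS from 7 visits: 7, 2, 6, 1, 10, 5, 4, 11, 9, 8, 13, 0, 3, 12
Reachable nodes: 14 of 17 total.

14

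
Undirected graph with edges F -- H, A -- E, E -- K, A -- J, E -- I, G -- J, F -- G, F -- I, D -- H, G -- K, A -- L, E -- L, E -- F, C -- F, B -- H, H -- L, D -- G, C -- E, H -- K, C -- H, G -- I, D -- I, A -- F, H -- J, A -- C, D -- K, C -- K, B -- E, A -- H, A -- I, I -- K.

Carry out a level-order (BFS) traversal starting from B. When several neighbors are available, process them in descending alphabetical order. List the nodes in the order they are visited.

Visit B; enqueue H, E → queue [H, E]
Visit H; enqueue L, K, J, F, D, C, A → queue [E, L, K, J, F, D, C, A]
Visit E; enqueue I → queue [L, K, J, F, D, C, A, I]
Visit L → queue [K, J, F, D, C, A, I]
Visit K; enqueue G → queue [J, F, D, C, A, I, G]
Visit J → queue [F, D, C, A, I, G]
Visit F → queue [D, C, A, I, G]
Visit D → queue [C, A, I, G]
Visit C → queue [A, I, G]
Visit A → queue [I, G]
Visit I → queue [G]
Visit G → queue []

B -> H -> E -> L -> K -> J -> F -> D -> C -> A -> I -> G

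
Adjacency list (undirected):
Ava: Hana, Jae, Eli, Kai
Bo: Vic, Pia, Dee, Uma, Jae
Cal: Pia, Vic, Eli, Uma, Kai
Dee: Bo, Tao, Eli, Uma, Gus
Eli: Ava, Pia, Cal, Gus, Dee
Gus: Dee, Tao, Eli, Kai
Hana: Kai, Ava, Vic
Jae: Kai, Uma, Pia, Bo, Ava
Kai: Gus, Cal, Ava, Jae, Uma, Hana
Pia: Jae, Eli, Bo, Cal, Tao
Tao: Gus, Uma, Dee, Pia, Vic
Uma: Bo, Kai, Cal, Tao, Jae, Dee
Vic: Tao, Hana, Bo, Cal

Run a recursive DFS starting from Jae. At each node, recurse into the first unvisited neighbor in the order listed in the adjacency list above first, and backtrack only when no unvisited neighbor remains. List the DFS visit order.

Visit Jae
Jae → Kai
Kai → Gus
Gus → Dee
Dee → Bo
Bo → Vic
Vic → Tao
Tao → Uma
Uma → Cal
Cal → Pia
Pia → Eli
Eli → Ava
Ava → Hana

Jae -> Kai -> Gus -> Dee -> Bo -> Vic -> Tao -> Uma -> Cal -> Pia -> Eli -> Ava -> Hana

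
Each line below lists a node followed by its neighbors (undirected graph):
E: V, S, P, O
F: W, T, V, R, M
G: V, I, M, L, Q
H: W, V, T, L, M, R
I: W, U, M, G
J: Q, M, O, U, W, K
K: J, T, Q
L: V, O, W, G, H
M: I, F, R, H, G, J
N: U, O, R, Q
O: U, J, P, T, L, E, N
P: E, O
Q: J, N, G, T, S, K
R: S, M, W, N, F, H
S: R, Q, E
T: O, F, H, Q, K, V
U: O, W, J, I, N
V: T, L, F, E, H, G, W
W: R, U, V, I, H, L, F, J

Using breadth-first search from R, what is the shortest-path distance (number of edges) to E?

2

Level 0: R
Level 1: F, H, M, N, S, W
Level 2: E, G, I, J, L, O, Q, T, U, V
Level 3: K, P
E first appears at level 2.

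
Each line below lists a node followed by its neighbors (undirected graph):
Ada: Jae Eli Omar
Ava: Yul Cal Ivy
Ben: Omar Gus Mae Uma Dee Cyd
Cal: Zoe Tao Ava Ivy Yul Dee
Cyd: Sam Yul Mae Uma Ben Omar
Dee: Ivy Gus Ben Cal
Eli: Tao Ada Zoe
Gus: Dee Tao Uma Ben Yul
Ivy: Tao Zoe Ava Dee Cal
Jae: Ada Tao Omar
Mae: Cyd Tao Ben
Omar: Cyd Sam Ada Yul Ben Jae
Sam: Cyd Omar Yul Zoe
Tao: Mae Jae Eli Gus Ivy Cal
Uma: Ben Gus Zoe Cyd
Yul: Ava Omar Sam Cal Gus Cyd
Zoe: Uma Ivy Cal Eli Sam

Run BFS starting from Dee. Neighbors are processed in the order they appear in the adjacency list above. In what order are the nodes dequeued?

Dee -> Ivy -> Gus -> Ben -> Cal -> Tao -> Zoe -> Ava -> Uma -> Yul -> Omar -> Mae -> Cyd -> Jae -> Eli -> Sam -> Ada

Visit Dee; enqueue Ivy, Gus, Ben, Cal → queue [Ivy, Gus, Ben, Cal]
Visit Ivy; enqueue Tao, Zoe, Ava → queue [Gus, Ben, Cal, Tao, Zoe, Ava]
Visit Gus; enqueue Uma, Yul → queue [Ben, Cal, Tao, Zoe, Ava, Uma, Yul]
Visit Ben; enqueue Omar, Mae, Cyd → queue [Cal, Tao, Zoe, Ava, Uma, Yul, Omar, Mae, Cyd]
Visit Cal → queue [Tao, Zoe, Ava, Uma, Yul, Omar, Mae, Cyd]
Visit Tao; enqueue Jae, Eli → queue [Zoe, Ava, Uma, Yul, Omar, Mae, Cyd, Jae, Eli]
Visit Zoe; enqueue Sam → queue [Ava, Uma, Yul, Omar, Mae, Cyd, Jae, Eli, Sam]
Visit Ava → queue [Uma, Yul, Omar, Mae, Cyd, Jae, Eli, Sam]
Visit Uma → queue [Yul, Omar, Mae, Cyd, Jae, Eli, Sam]
Visit Yul → queue [Omar, Mae, Cyd, Jae, Eli, Sam]
Visit Omar; enqueue Ada → queue [Mae, Cyd, Jae, Eli, Sam, Ada]
Visit Mae → queue [Cyd, Jae, Eli, Sam, Ada]
Visit Cyd → queue [Jae, Eli, Sam, Ada]
Visit Jae → queue [Eli, Sam, Ada]
Visit Eli → queue [Sam, Ada]
Visit Sam → queue [Ada]
Visit Ada → queue []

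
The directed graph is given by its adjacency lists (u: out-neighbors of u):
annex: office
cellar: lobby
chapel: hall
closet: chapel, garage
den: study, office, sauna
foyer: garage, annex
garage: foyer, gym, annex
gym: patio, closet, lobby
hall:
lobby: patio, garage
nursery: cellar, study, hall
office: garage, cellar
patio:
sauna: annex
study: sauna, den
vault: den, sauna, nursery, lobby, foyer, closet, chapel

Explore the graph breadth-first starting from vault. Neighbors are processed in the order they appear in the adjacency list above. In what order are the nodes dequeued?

vault den sauna nursery lobby foyer closet chapel study office annex cellar hall patio garage gym

Visit vault; enqueue den, sauna, nursery, lobby, foyer, closet, chapel → queue [den, sauna, nursery, lobby, foyer, closet, chapel]
Visit den; enqueue study, office → queue [sauna, nursery, lobby, foyer, closet, chapel, study, office]
Visit sauna; enqueue annex → queue [nursery, lobby, foyer, closet, chapel, study, office, annex]
Visit nursery; enqueue cellar, hall → queue [lobby, foyer, closet, chapel, study, office, annex, cellar, hall]
Visit lobby; enqueue patio, garage → queue [foyer, closet, chapel, study, office, annex, cellar, hall, patio, garage]
Visit foyer → queue [closet, chapel, study, office, annex, cellar, hall, patio, garage]
Visit closet → queue [chapel, study, office, annex, cellar, hall, patio, garage]
Visit chapel → queue [study, office, annex, cellar, hall, patio, garage]
Visit study → queue [office, annex, cellar, hall, patio, garage]
Visit office → queue [annex, cellar, hall, patio, garage]
Visit annex → queue [cellar, hall, patio, garage]
Visit cellar → queue [hall, patio, garage]
Visit hall → queue [patio, garage]
Visit patio → queue [garage]
Visit garage; enqueue gym → queue [gym]
Visit gym → queue []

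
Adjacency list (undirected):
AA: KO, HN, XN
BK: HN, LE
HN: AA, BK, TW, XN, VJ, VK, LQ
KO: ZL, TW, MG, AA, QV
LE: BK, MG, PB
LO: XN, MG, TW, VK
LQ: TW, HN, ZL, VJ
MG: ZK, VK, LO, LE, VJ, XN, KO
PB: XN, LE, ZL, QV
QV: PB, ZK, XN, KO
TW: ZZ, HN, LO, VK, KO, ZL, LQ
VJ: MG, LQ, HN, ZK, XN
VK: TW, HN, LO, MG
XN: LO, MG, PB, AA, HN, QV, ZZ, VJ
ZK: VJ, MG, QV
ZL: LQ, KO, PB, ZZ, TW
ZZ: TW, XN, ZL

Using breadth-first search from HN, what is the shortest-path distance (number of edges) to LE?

Level 0: HN
Level 1: AA, BK, LQ, TW, VJ, VK, XN
Level 2: KO, LE, LO, MG, PB, QV, ZK, ZL, ZZ
LE first appears at level 2.

2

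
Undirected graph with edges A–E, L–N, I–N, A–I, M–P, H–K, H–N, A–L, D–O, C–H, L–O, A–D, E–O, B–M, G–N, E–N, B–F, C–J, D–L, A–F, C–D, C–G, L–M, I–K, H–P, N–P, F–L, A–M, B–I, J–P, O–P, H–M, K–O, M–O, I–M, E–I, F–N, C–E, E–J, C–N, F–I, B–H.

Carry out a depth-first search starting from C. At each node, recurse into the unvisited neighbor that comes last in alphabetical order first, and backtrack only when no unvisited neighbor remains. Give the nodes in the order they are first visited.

Visit C
C → N
N → P
P → O
O → M
M → L
L → F
F → I
I → K
K → H
H → B
I → E
E → J
E → A
A → D
N → G

C → N → P → O → M → L → F → I → K → H → B → E → J → A → D → G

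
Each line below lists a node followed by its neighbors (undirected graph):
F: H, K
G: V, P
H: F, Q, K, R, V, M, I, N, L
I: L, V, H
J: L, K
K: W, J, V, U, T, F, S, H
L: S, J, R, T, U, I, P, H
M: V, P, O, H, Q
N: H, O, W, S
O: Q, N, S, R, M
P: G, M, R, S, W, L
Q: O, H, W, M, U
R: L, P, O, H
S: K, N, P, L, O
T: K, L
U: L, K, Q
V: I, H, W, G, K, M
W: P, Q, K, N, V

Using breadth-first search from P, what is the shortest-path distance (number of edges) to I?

Level 0: P
Level 1: G, L, M, R, S, W
Level 2: H, I, J, K, N, O, Q, T, U, V
Level 3: F
I first appears at level 2.

2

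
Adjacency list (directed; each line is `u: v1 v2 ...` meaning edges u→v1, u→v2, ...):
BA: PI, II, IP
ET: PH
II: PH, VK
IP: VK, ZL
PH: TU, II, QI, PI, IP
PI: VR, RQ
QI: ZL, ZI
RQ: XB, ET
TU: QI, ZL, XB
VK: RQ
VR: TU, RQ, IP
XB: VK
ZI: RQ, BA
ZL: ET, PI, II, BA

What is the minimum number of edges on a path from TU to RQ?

Level 0: TU
Level 1: QI, XB, ZL
Level 2: BA, ET, II, PI, VK, ZI
Level 3: IP, PH, RQ, VR
RQ first appears at level 3.

3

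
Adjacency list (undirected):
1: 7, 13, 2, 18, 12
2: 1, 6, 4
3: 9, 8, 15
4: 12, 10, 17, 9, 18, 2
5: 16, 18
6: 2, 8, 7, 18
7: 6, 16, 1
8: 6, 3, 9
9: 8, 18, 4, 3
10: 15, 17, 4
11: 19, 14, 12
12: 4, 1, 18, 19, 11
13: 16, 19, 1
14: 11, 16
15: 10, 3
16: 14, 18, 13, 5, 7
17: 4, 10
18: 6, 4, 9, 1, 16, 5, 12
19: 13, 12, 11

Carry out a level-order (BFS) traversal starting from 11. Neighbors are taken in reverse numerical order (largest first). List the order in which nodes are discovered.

Visit 11; enqueue 19, 14, 12 → queue [19, 14, 12]
Visit 19; enqueue 13 → queue [14, 12, 13]
Visit 14; enqueue 16 → queue [12, 13, 16]
Visit 12; enqueue 18, 4, 1 → queue [13, 16, 18, 4, 1]
Visit 13 → queue [16, 18, 4, 1]
Visit 16; enqueue 7, 5 → queue [18, 4, 1, 7, 5]
Visit 18; enqueue 9, 6 → queue [4, 1, 7, 5, 9, 6]
Visit 4; enqueue 17, 10, 2 → queue [1, 7, 5, 9, 6, 17, 10, 2]
Visit 1 → queue [7, 5, 9, 6, 17, 10, 2]
Visit 7 → queue [5, 9, 6, 17, 10, 2]
Visit 5 → queue [9, 6, 17, 10, 2]
Visit 9; enqueue 8, 3 → queue [6, 17, 10, 2, 8, 3]
Visit 6 → queue [17, 10, 2, 8, 3]
Visit 17 → queue [10, 2, 8, 3]
Visit 10; enqueue 15 → queue [2, 8, 3, 15]
Visit 2 → queue [8, 3, 15]
Visit 8 → queue [3, 15]
Visit 3 → queue [15]
Visit 15 → queue []

11, 19, 14, 12, 13, 16, 18, 4, 1, 7, 5, 9, 6, 17, 10, 2, 8, 3, 15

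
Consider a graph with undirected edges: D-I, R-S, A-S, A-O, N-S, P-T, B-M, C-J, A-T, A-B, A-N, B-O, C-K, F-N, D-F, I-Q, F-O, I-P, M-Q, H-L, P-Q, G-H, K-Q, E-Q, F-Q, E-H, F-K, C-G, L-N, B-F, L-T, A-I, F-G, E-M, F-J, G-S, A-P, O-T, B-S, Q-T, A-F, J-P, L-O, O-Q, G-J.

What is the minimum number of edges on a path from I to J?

2

Level 0: I
Level 1: A, D, P, Q
Level 2: B, E, F, J, K, M, N, O, S, T
Level 3: C, G, H, L, R
J first appears at level 2.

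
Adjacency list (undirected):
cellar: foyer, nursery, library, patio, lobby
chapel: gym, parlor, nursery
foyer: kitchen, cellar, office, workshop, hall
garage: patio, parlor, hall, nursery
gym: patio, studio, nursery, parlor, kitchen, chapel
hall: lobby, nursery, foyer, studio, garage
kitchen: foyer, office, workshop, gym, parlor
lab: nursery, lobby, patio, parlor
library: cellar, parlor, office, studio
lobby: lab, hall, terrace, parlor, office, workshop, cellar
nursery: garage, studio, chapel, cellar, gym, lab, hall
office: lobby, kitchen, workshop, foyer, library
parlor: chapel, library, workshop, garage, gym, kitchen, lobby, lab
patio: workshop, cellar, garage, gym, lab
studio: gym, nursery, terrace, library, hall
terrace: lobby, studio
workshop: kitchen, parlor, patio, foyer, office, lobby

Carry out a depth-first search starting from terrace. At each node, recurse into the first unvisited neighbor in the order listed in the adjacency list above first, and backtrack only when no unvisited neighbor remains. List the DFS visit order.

Visit terrace
terrace → lobby
lobby → lab
lab → nursery
nursery → garage
garage → patio
patio → workshop
workshop → kitchen
kitchen → foyer
foyer → cellar
cellar → library
library → parlor
parlor → chapel
chapel → gym
gym → studio
studio → hall
library → office

terrace -> lobby -> lab -> nursery -> garage -> patio -> workshop -> kitchen -> foyer -> cellar -> library -> parlor -> chapel -> gym -> studio -> hall -> office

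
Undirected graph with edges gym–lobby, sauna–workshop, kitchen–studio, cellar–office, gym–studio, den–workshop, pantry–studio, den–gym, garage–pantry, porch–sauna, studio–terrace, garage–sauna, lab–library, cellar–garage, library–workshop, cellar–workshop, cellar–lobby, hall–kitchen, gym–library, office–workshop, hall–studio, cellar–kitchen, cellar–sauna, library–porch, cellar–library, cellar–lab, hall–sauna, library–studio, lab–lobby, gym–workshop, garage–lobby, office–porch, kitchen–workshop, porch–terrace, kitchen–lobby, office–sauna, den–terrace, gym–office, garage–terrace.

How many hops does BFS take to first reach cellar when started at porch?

2

Level 0: porch
Level 1: library, office, sauna, terrace
Level 2: cellar, den, garage, gym, hall, lab, studio, workshop
Level 3: kitchen, lobby, pantry
cellar first appears at level 2.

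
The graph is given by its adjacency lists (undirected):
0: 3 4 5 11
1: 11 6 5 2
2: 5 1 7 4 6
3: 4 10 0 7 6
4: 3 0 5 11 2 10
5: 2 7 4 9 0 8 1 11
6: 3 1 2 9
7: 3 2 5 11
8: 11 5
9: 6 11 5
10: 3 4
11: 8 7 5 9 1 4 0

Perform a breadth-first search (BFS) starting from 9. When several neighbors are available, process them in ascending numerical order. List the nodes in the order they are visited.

Visit 9; enqueue 5, 6, 11 → queue [5, 6, 11]
Visit 5; enqueue 0, 1, 2, 4, 7, 8 → queue [6, 11, 0, 1, 2, 4, 7, 8]
Visit 6; enqueue 3 → queue [11, 0, 1, 2, 4, 7, 8, 3]
Visit 11 → queue [0, 1, 2, 4, 7, 8, 3]
Visit 0 → queue [1, 2, 4, 7, 8, 3]
Visit 1 → queue [2, 4, 7, 8, 3]
Visit 2 → queue [4, 7, 8, 3]
Visit 4; enqueue 10 → queue [7, 8, 3, 10]
Visit 7 → queue [8, 3, 10]
Visit 8 → queue [3, 10]
Visit 3 → queue [10]
Visit 10 → queue []

9 5 6 11 0 1 2 4 7 8 3 10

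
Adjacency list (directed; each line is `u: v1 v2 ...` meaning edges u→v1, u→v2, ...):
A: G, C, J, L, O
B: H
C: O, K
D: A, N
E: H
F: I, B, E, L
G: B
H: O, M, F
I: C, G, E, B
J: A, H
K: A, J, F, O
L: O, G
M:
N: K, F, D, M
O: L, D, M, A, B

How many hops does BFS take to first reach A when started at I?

3

Level 0: I
Level 1: B, C, E, G
Level 2: H, K, O
Level 3: A, D, F, J, L, M
Level 4: N
A first appears at level 3.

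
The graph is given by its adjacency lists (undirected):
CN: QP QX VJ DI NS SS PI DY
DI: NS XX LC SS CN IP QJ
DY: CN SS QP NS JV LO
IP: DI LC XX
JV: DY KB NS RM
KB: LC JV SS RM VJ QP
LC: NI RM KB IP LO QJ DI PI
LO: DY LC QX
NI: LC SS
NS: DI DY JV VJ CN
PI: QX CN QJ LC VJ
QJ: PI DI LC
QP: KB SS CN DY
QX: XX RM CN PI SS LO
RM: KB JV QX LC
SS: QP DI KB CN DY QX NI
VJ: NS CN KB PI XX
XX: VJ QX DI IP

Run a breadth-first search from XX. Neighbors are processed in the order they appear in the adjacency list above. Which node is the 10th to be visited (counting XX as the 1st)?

RM

Visit XX; enqueue VJ, QX, DI, IP → queue [VJ, QX, DI, IP]
Visit VJ; enqueue NS, CN, KB, PI → queue [QX, DI, IP, NS, CN, KB, PI]
Visit QX; enqueue RM, SS, LO → queue [DI, IP, NS, CN, KB, PI, RM, SS, LO]
Visit DI; enqueue LC, QJ → queue [IP, NS, CN, KB, PI, RM, SS, LO, LC, QJ]
Visit IP → queue [NS, CN, KB, PI, RM, SS, LO, LC, QJ]
Visit NS; enqueue DY, JV → queue [CN, KB, PI, RM, SS, LO, LC, QJ, DY, JV]
Visit CN; enqueue QP → queue [KB, PI, RM, SS, LO, LC, QJ, DY, JV, QP]
Visit KB → queue [PI, RM, SS, LO, LC, QJ, DY, JV, QP]
Visit PI → queue [RM, SS, LO, LC, QJ, DY, JV, QP]
Visit RM → queue [SS, LO, LC, QJ, DY, JV, QP]
Visit SS; enqueue NI → queue [LO, LC, QJ, DY, JV, QP, NI]
Visit LO → queue [LC, QJ, DY, JV, QP, NI]
Visit LC → queue [QJ, DY, JV, QP, NI]
Visit QJ → queue [DY, JV, QP, NI]
Visit DY → queue [JV, QP, NI]
Visit JV → queue [QP, NI]
Visit QP → queue [NI]
Visit NI → queue []

Visit order: XX, VJ, QX, DI, IP, NS, CN, KB, PI, RM, SS, LO, LC, QJ, DY, JV, QP, NI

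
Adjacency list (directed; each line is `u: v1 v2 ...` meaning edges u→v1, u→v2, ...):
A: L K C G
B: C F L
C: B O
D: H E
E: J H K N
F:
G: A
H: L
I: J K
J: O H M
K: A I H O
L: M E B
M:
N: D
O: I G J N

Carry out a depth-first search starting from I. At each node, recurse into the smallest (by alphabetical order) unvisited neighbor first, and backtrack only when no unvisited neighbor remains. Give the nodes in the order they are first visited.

I -> J -> H -> L -> B -> C -> O -> G -> A -> K -> N -> D -> E -> F -> M

Visit I
I → J
J → H
H → L
L → B
B → C
C → O
O → G
G → A
A → K
O → N
N → D
D → E
B → F
L → M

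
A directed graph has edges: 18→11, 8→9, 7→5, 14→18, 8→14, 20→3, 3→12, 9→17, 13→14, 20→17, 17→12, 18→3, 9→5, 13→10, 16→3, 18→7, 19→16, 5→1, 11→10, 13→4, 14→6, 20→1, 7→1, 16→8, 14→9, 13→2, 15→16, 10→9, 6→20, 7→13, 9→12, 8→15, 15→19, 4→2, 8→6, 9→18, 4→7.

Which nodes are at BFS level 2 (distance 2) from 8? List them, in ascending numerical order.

Level 0: 8
Level 1: 6, 9, 14, 15
Level 2: 5, 12, 16, 17, 18, 19, 20
Level 3: 1, 3, 7, 11
Level 4: 10, 13
Level 5: 2, 4

5, 12, 16, 17, 18, 19, 20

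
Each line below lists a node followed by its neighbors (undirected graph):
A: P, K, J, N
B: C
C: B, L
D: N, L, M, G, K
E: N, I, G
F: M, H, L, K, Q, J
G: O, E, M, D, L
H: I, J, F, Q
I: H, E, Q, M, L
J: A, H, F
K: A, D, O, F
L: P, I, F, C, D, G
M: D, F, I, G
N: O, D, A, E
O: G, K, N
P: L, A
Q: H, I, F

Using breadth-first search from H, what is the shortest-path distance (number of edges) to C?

Level 0: H
Level 1: F, I, J, Q
Level 2: A, E, K, L, M
Level 3: C, D, G, N, O, P
Level 4: B
C first appears at level 3.

3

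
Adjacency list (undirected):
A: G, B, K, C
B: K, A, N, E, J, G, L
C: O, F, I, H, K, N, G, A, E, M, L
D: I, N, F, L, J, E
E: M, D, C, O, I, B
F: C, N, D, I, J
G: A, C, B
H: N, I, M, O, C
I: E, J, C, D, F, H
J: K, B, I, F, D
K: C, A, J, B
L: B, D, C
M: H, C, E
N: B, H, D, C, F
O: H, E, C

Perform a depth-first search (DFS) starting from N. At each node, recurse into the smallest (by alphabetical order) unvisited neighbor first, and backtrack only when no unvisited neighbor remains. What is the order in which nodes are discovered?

N -> B -> A -> C -> E -> D -> F -> I -> H -> M -> O -> J -> K -> L -> G

Visit N
N → B
B → A
A → C
C → E
E → D
D → F
F → I
I → H
H → M
H → O
I → J
J → K
D → L
C → G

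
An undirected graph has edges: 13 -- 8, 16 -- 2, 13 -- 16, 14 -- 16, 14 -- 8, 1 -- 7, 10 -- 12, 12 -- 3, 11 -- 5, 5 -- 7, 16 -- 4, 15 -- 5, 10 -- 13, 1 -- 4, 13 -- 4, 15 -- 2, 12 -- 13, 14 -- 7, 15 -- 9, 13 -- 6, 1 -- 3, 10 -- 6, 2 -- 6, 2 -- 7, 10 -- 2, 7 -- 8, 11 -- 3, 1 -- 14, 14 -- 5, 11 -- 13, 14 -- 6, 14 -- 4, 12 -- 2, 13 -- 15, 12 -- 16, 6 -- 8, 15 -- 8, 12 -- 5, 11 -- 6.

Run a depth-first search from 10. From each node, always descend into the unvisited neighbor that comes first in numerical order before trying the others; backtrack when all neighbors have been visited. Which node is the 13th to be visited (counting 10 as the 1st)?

14

Visit 10
10 → 2
2 → 6
6 → 8
8 → 7
7 → 1
1 → 3
3 → 11
11 → 5
5 → 12
12 → 13
13 → 4
4 → 14
14 → 16
13 → 15
15 → 9

Visit order: 10, 2, 6, 8, 7, 1, 3, 11, 5, 12, 13, 4, 14, 16, 15, 9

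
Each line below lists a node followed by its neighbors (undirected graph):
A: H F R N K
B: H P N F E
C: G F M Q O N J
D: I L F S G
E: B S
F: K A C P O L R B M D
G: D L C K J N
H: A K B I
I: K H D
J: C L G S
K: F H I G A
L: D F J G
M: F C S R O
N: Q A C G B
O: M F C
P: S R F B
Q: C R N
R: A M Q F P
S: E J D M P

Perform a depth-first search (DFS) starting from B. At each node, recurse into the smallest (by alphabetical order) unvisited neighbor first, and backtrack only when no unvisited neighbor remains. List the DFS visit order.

Visit B
B → E
E → S
S → D
D → F
F → A
A → H
H → I
I → K
K → G
G → C
C → J
J → L
C → M
M → O
M → R
R → P
R → Q
Q → N

B, E, S, D, F, A, H, I, K, G, C, J, L, M, O, R, P, Q, N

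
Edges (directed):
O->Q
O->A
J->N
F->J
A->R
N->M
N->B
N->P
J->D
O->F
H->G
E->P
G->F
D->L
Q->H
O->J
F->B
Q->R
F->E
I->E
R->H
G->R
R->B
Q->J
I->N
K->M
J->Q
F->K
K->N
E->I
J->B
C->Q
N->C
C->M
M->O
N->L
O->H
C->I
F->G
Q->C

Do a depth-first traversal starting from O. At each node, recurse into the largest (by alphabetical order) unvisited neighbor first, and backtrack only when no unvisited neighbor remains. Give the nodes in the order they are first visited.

O, Q, R, H, G, F, K, N, P, M, L, C, I, E, B, J, D, A

Visit O
O → Q
Q → R
R → H
H → G
G → F
F → K
K → N
N → P
N → M
N → L
N → C
C → I
I → E
N → B
F → J
J → D
O → A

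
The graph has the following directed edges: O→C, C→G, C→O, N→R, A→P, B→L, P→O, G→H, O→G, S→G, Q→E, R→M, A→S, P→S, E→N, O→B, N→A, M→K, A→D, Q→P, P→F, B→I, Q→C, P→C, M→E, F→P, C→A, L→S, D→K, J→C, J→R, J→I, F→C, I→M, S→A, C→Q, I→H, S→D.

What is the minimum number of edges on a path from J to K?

3

Level 0: J
Level 1: C, I, R
Level 2: A, G, H, M, O, Q
Level 3: B, D, E, K, P, S
Level 4: F, L, N
K first appears at level 3.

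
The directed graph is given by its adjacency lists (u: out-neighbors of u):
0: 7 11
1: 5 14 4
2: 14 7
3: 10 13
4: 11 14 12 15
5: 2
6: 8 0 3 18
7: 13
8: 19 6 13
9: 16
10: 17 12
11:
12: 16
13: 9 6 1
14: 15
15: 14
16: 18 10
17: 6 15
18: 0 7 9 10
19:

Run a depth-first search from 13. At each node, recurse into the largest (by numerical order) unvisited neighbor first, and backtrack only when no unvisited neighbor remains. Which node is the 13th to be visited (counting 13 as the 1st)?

Visit 13
13 → 9
9 → 16
16 → 18
18 → 10
10 → 17
17 → 15
15 → 14
17 → 6
6 → 8
8 → 19
6 → 3
6 → 0
0 → 11
0 → 7
10 → 12
13 → 1
1 → 5
5 → 2
1 → 4

Visit order: 13, 9, 16, 18, 10, 17, 15, 14, 6, 8, 19, 3, 0, 11, 7, 12, 1, 5, 2, 4

0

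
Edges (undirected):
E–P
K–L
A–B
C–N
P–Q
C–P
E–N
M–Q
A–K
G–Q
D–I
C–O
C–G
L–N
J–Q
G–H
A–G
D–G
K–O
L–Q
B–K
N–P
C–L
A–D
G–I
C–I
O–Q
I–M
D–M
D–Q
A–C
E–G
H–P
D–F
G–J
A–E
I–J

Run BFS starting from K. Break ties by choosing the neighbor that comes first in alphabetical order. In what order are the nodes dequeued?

Visit K; enqueue A, B, L, O → queue [A, B, L, O]
Visit A; enqueue C, D, E, G → queue [B, L, O, C, D, E, G]
Visit B → queue [L, O, C, D, E, G]
Visit L; enqueue N, Q → queue [O, C, D, E, G, N, Q]
Visit O → queue [C, D, E, G, N, Q]
Visit C; enqueue I, P → queue [D, E, G, N, Q, I, P]
Visit D; enqueue F, M → queue [E, G, N, Q, I, P, F, M]
Visit E → queue [G, N, Q, I, P, F, M]
Visit G; enqueue H, J → queue [N, Q, I, P, F, M, H, J]
Visit N → queue [Q, I, P, F, M, H, J]
Visit Q → queue [I, P, F, M, H, J]
Visit I → queue [P, F, M, H, J]
Visit P → queue [F, M, H, J]
Visit F → queue [M, H, J]
Visit M → queue [H, J]
Visit H → queue [J]
Visit J → queue []

K -> A -> B -> L -> O -> C -> D -> E -> G -> N -> Q -> I -> P -> F -> M -> H -> J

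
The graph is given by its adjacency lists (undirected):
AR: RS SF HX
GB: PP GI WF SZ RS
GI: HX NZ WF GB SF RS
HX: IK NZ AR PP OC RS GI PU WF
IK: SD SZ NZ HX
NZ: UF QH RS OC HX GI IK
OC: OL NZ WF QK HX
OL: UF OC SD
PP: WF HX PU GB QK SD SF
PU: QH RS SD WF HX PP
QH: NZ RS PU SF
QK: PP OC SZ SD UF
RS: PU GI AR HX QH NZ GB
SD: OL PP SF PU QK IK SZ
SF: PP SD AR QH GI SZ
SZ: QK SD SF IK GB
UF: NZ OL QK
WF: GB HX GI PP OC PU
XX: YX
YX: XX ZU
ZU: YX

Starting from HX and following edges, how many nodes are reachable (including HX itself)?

18

BFS from HX visits: HX, WF, RS, PU, PP, OC, NZ, IK, GI, AR, GB, QH, SD, SF, QK, OL, UF, SZ
Reachable nodes: 18 of 21 total.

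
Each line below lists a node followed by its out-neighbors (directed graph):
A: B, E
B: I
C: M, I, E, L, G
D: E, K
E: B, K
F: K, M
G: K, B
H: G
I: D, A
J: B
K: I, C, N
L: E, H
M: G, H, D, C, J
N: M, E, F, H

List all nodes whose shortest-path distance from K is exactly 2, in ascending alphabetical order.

Level 0: K
Level 1: C, I, N
Level 2: A, D, E, F, G, H, L, M
Level 3: B, J

A, D, E, F, G, H, L, M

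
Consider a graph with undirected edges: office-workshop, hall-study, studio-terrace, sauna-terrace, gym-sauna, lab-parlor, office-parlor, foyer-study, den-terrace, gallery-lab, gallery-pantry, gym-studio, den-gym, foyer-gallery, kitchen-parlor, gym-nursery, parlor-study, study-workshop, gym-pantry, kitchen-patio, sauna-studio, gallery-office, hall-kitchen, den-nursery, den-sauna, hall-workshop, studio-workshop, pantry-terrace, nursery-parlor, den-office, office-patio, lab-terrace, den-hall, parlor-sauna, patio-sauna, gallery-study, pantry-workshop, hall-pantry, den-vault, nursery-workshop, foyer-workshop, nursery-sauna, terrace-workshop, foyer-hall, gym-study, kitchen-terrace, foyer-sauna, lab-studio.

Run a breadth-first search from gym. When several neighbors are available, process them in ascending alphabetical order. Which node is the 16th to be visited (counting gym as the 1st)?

patio

Visit gym; enqueue den, nursery, pantry, sauna, studio, study → queue [den, nursery, pantry, sauna, studio, study]
Visit den; enqueue hall, office, terrace, vault → queue [nursery, pantry, sauna, studio, study, hall, office, terrace, vault]
Visit nursery; enqueue parlor, workshop → queue [pantry, sauna, studio, study, hall, office, terrace, vault, parlor, workshop]
Visit pantry; enqueue gallery → queue [sauna, studio, study, hall, office, terrace, vault, parlor, workshop, gallery]
Visit sauna; enqueue foyer, patio → queue [studio, study, hall, office, terrace, vault, parlor, workshop, gallery, foyer, patio]
Visit studio; enqueue lab → queue [study, hall, office, terrace, vault, parlor, workshop, gallery, foyer, patio, lab]
Visit study → queue [hall, office, terrace, vault, parlor, workshop, gallery, foyer, patio, lab]
Visit hall; enqueue kitchen → queue [office, terrace, vault, parlor, workshop, gallery, foyer, patio, lab, kitchen]
Visit office → queue [terrace, vault, parlor, workshop, gallery, foyer, patio, lab, kitchen]
Visit terrace → queue [vault, parlor, workshop, gallery, foyer, patio, lab, kitchen]
Visit vault → queue [parlor, workshop, gallery, foyer, patio, lab, kitchen]
Visit parlor → queue [workshop, gallery, foyer, patio, lab, kitchen]
Visit workshop → queue [gallery, foyer, patio, lab, kitchen]
Visit gallery → queue [foyer, patio, lab, kitchen]
Visit foyer → queue [patio, lab, kitchen]
Visit patio → queue [lab, kitchen]
Visit lab → queue [kitchen]
Visit kitchen → queue []

Visit order: gym, den, nursery, pantry, sauna, studio, study, hall, office, terrace, vault, parlor, workshop, gallery, foyer, patio, lab, kitchen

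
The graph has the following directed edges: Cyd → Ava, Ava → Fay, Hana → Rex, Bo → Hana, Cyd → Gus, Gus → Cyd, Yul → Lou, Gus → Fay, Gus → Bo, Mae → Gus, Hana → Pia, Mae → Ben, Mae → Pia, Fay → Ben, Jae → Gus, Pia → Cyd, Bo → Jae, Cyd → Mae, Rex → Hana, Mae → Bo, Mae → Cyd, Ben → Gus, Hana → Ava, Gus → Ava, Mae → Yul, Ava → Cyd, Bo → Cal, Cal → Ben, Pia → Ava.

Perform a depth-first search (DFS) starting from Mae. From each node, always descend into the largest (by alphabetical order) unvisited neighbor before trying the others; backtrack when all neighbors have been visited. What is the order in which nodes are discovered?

Mae -> Yul -> Lou -> Pia -> Cyd -> Gus -> Fay -> Ben -> Bo -> Jae -> Hana -> Rex -> Ava -> Cal

Visit Mae
Mae → Yul
Yul → Lou
Mae → Pia
Pia → Cyd
Cyd → Gus
Gus → Fay
Fay → Ben
Gus → Bo
Bo → Jae
Bo → Hana
Hana → Rex
Hana → Ava
Bo → Cal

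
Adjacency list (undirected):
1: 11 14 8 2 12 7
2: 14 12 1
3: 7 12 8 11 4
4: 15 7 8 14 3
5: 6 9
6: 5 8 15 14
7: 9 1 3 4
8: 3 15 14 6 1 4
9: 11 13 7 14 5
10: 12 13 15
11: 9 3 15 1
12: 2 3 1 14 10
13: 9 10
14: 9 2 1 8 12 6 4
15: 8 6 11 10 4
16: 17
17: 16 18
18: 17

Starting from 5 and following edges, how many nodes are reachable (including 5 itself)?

BFS from 5 visits: 5, 9, 6, 14, 13, 11, 7, 15, 8, 12, 4, 2, 1, 10, 3
Reachable nodes: 15 of 18 total.

15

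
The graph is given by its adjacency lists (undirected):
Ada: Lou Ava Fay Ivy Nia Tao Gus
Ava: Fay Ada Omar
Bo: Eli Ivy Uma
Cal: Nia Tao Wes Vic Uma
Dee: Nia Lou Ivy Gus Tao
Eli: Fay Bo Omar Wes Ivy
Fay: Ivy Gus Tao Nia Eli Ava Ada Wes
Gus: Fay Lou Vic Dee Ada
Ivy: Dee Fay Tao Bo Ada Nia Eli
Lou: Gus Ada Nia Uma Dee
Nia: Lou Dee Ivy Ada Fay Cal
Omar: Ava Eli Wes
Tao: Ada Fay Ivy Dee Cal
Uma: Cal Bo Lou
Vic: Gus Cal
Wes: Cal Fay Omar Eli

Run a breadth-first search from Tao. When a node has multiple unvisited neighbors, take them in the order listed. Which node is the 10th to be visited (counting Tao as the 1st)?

Visit Tao; enqueue Ada, Fay, Ivy, Dee, Cal → queue [Ada, Fay, Ivy, Dee, Cal]
Visit Ada; enqueue Lou, Ava, Nia, Gus → queue [Fay, Ivy, Dee, Cal, Lou, Ava, Nia, Gus]
Visit Fay; enqueue Eli, Wes → queue [Ivy, Dee, Cal, Lou, Ava, Nia, Gus, Eli, Wes]
Visit Ivy; enqueue Bo → queue [Dee, Cal, Lou, Ava, Nia, Gus, Eli, Wes, Bo]
Visit Dee → queue [Cal, Lou, Ava, Nia, Gus, Eli, Wes, Bo]
Visit Cal; enqueue Vic, Uma → queue [Lou, Ava, Nia, Gus, Eli, Wes, Bo, Vic, Uma]
Visit Lou → queue [Ava, Nia, Gus, Eli, Wes, Bo, Vic, Uma]
Visit Ava; enqueue Omar → queue [Nia, Gus, Eli, Wes, Bo, Vic, Uma, Omar]
Visit Nia → queue [Gus, Eli, Wes, Bo, Vic, Uma, Omar]
Visit Gus → queue [Eli, Wes, Bo, Vic, Uma, Omar]
Visit Eli → queue [Wes, Bo, Vic, Uma, Omar]
Visit Wes → queue [Bo, Vic, Uma, Omar]
Visit Bo → queue [Vic, Uma, Omar]
Visit Vic → queue [Uma, Omar]
Visit Uma → queue [Omar]
Visit Omar → queue []

Visit order: Tao, Ada, Fay, Ivy, Dee, Cal, Lou, Ava, Nia, Gus, Eli, Wes, Bo, Vic, Uma, Omar

Gus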